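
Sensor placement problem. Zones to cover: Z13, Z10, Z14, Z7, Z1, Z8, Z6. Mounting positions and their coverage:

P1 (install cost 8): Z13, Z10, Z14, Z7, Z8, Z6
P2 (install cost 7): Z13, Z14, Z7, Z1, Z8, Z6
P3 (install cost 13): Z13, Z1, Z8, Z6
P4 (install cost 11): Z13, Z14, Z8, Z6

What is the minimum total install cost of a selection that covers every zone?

P1, P2 cover every zone at install cost 8 + 7 = 15.
Any cover uses at least 2 sensor positions; among all covering selections none totals below 15.

15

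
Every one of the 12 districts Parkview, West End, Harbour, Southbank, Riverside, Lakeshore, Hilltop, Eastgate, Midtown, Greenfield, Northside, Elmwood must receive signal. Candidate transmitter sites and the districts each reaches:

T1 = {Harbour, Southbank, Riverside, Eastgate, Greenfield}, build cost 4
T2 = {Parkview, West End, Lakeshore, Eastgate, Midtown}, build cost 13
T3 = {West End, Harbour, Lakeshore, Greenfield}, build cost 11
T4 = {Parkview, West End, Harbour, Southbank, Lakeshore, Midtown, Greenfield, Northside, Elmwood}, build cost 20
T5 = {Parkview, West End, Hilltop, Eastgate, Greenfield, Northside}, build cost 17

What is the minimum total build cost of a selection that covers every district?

T1, T4, T5 cover every district at build cost 4 + 20 + 17 = 41.
Any cover uses at least 3 transmitter sites; among all covering selections none totals below 41.
Greedy by coverage-per-build cost would pick T1, T2, T5, T4 for 54 — worse than the optimum 41.

41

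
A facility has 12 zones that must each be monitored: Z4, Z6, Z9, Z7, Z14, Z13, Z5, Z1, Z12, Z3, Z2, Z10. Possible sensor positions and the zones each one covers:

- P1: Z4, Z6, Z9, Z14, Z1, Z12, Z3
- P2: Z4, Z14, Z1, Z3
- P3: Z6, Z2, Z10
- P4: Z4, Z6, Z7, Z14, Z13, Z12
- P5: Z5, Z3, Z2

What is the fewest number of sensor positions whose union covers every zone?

P1, P3, P4, P5 together cover {Z4, Z6, Z9, Z7, Z14, Z13, Z5, Z1, Z12, Z3, Z2, Z10} — every zone.
No 3 of the 5 sensor positions cover everything (all 10 triples fall short), so 4 is minimum.

4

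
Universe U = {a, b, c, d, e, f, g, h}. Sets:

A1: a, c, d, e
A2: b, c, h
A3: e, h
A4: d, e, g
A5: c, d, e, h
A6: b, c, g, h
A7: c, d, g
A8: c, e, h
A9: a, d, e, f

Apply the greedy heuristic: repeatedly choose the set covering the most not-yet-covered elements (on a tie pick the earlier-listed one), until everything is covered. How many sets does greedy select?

3

Pick 1: A1 covers 4 new elements (a, c, d, e).
Pick 2: A6 covers 3 new elements (b, g, h).
Pick 3: A9 covers 1 new elements (f).
Greedy uses 3 sets. (The true minimum is 2.)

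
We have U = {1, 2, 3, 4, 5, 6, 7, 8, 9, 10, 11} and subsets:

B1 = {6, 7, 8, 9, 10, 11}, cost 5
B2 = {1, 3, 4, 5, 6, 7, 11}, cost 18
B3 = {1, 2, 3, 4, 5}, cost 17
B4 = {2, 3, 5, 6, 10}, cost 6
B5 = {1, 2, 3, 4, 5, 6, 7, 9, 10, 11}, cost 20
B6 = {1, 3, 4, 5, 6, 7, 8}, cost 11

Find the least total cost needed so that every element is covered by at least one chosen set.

B1, B3 cover every element at cost 5 + 17 = 22.
Any cover uses at least 2 sets; among all covering selections none totals below 22.

22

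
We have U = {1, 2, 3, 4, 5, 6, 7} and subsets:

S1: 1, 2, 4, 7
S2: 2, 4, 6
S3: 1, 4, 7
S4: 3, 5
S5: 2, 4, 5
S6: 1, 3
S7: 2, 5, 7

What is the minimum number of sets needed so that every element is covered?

S1, S2, S4 together cover {1, 2, 3, 4, 5, 6, 7} — every element.
No 2 of the 7 sets cover everything (all 21 pairs fall short), so 3 is minimum.

3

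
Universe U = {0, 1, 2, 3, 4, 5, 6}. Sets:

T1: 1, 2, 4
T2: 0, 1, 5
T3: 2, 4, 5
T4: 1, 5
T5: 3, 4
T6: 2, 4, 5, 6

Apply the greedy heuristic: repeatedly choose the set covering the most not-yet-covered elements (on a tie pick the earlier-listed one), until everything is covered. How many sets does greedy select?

3

Pick 1: T6 covers 4 new elements (2, 4, 5, 6).
Pick 2: T2 covers 2 new elements (0, 1).
Pick 3: T5 covers 1 new elements (3).
Greedy uses 3 sets.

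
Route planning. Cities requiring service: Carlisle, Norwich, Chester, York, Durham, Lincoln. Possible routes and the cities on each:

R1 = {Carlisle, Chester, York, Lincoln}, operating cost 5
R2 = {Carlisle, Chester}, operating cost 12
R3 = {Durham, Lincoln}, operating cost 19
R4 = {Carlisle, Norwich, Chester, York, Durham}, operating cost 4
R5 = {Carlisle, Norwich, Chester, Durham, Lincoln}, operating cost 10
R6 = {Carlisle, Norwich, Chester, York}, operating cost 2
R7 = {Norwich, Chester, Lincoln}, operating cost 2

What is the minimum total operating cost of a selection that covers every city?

6

R4, R7 cover every city at operating cost 4 + 2 = 6.
Any cover uses at least 2 routes; among all covering selections none totals below 6.
Greedy by coverage-per-operating cost would pick R6, R7, R4 for 8 — worse than the optimum 6.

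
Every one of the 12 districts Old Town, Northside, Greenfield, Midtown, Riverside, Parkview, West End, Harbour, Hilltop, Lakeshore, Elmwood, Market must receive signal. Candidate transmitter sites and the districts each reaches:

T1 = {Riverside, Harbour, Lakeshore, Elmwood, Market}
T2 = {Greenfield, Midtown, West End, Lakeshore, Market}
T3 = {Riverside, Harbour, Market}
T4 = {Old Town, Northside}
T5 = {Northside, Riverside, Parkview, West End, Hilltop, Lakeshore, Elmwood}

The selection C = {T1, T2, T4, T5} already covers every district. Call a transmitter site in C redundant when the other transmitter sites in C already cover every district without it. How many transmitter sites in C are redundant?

0

Drop T1: Harbour uncovered — not redundant.
Drop T2: Greenfield, Midtown uncovered — not redundant.
Drop T4: Old Town uncovered — not redundant.
Drop T5: Parkview, Hilltop uncovered — not redundant.
None of the transmitter sites in C is redundant.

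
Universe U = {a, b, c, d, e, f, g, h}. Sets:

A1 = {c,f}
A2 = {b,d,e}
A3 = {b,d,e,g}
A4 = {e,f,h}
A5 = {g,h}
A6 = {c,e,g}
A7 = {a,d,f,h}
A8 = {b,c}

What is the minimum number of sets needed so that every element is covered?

3

A1, A3, A7 together cover {a, b, c, d, e, f, g, h} — every element.
No 2 of the 8 sets cover everything (all 28 pairs fall short), so 3 is minimum.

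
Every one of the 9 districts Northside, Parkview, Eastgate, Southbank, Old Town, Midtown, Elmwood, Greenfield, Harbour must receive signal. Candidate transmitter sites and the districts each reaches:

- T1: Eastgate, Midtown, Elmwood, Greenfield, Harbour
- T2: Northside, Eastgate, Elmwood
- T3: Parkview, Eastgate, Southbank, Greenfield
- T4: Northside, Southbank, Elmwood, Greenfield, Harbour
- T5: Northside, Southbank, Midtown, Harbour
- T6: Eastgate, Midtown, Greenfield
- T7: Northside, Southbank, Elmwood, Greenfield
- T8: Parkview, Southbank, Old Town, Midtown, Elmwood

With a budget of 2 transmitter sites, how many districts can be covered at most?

Choosing T1, T8 covers {Parkview, Eastgate, Southbank, Old Town, Midtown, Elmwood, Greenfield, Harbour} — 8 districts.
No choice of 2 transmitter sites does better; here Northside is left uncovered.

8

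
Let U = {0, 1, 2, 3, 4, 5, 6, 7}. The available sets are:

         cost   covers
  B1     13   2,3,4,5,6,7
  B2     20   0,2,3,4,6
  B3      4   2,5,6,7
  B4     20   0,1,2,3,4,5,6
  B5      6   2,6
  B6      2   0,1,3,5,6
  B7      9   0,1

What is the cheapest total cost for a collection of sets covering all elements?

B1, B6 cover every element at cost 13 + 2 = 15.
Any cover uses at least 2 sets; among all covering selections none totals below 15.
Greedy by coverage-per-cost would pick B6, B3, B1 for 19 — worse than the optimum 15.

15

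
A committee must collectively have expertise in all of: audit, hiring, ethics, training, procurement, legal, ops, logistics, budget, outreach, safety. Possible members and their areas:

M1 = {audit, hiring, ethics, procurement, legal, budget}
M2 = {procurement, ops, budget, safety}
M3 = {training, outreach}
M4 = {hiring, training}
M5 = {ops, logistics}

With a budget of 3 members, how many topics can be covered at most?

10

Choosing M1, M2, M3 covers {audit, hiring, ethics, training, procurement, legal, ops, budget, outreach, safety} — 10 topics.
No choice of 3 members does better; here logistics is left uncovered.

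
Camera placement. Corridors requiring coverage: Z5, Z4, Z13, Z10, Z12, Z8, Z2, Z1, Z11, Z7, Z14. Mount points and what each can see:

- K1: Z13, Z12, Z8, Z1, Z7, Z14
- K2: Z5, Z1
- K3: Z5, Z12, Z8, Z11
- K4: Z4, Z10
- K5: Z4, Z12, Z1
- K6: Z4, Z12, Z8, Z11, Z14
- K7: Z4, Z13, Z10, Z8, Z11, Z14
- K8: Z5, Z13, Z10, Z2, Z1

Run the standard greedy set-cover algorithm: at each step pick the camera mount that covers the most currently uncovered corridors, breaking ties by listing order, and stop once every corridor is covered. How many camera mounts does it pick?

3

Pick 1: K1 covers 6 new corridors (Z13, Z12, Z8, Z1, Z7, Z14).
Pick 2: K7 covers 3 new corridors (Z4, Z10, Z11).
Pick 3: K8 covers 2 new corridors (Z5, Z2).
Greedy uses 3 camera mounts.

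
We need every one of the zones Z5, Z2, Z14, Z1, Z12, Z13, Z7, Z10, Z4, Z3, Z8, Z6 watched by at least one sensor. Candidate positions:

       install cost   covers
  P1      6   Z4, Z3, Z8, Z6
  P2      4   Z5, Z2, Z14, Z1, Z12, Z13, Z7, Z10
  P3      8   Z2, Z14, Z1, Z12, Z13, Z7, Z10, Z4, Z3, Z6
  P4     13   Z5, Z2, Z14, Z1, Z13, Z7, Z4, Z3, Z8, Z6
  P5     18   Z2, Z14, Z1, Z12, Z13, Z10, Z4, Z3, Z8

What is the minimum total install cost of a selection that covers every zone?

10

P1, P2 cover every zone at install cost 6 + 4 = 10.
Any cover uses at least 2 sensor positions; among all covering selections none totals below 10.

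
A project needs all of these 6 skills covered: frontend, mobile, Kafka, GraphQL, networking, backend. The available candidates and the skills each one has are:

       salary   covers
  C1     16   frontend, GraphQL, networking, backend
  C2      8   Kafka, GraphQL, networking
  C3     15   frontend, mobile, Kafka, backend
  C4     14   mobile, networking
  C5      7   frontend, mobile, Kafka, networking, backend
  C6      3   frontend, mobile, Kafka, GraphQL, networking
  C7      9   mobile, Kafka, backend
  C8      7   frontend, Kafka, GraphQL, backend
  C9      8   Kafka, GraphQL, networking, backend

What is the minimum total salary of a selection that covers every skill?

C5, C6 cover every skill at salary 7 + 3 = 10.
Any cover uses at least 2 candidates; among all covering selections none totals below 10.

10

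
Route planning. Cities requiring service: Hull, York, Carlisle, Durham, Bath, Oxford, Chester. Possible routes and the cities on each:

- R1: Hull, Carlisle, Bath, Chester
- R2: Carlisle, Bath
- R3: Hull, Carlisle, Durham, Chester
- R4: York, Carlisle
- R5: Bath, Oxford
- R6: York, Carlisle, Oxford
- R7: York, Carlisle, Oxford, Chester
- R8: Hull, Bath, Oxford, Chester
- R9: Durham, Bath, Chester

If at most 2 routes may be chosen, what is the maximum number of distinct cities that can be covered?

6

Choosing R1, R6 covers {Hull, York, Carlisle, Bath, Oxford, Chester} — 6 cities.
No choice of 2 routes does better; here Durham is left uncovered.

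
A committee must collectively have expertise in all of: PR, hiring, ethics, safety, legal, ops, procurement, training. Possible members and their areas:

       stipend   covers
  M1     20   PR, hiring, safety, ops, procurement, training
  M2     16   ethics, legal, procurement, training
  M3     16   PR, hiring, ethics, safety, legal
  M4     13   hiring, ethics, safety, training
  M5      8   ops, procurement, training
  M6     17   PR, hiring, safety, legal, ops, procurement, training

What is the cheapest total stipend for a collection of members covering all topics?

24

M3, M5 cover every topic at stipend 16 + 8 = 24.
Any cover uses at least 2 members; among all covering selections none totals below 24.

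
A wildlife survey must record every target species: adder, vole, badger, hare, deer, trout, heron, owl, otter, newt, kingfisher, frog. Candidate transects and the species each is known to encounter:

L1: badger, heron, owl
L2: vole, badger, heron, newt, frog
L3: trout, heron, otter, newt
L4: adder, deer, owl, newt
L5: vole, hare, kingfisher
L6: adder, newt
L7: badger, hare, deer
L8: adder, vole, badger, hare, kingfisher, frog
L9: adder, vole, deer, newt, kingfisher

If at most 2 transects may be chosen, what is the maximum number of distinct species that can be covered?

10

Choosing L3, L8 covers {adder, vole, badger, hare, trout, heron, otter, newt, kingfisher, frog} — 10 species.
No choice of 2 transects does better; here deer, owl are left uncovered.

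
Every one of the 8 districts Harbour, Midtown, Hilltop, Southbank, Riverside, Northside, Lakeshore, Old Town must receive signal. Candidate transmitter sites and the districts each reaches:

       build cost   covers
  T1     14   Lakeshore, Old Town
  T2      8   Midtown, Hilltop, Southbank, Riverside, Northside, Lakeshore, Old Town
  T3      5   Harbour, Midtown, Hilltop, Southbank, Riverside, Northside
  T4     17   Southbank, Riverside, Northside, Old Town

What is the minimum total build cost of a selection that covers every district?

T2, T3 cover every district at build cost 8 + 5 = 13.
Any cover uses at least 2 transmitter sites; among all covering selections none totals below 13.

13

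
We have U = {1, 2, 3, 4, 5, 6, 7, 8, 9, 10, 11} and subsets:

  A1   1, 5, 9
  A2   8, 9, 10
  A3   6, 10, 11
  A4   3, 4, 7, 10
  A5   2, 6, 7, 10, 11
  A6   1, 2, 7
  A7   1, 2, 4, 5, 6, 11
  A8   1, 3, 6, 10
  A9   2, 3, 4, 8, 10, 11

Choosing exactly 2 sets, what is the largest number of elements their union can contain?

9

Choosing A1, A9 covers {1, 2, 3, 4, 5, 8, 9, 10, 11} — 9 elements.
No choice of 2 sets does better; here 6, 7 are left uncovered.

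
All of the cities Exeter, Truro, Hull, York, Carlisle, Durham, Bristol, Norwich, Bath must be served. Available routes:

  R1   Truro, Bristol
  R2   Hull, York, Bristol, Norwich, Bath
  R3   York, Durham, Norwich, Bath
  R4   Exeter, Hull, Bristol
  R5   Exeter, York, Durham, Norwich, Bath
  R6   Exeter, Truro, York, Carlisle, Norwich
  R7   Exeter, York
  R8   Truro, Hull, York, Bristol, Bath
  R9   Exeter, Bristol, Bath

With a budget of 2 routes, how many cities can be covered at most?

Choosing R2, R6 covers {Exeter, Truro, Hull, York, Carlisle, Bristol, Norwich, Bath} — 8 cities.
No choice of 2 routes does better; here Durham is left uncovered.

8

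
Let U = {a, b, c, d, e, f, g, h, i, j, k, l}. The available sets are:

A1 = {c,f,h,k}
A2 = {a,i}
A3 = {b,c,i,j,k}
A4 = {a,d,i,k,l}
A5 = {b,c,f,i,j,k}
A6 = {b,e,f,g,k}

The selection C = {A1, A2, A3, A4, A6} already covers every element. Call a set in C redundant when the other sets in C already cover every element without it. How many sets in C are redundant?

1

Drop A1: h uncovered — not redundant.
Drop A2: the rest still cover every element — redundant.
Drop A3: j uncovered — not redundant.
Drop A4: d, l uncovered — not redundant.
Drop A6: e, g uncovered — not redundant.
1 redundant: A2.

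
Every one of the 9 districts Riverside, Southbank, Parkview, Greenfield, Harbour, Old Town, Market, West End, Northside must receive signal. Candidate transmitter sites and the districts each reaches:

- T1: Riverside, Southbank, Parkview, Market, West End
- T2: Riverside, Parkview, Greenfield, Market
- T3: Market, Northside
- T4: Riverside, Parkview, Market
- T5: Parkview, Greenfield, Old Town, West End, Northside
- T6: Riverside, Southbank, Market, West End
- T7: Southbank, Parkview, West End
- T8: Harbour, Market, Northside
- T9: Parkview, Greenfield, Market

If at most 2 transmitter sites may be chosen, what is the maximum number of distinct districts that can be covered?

Choosing T1, T5 covers {Riverside, Southbank, Parkview, Greenfield, Old Town, Market, West End, Northside} — 8 districts.
No choice of 2 transmitter sites does better; here Harbour is left uncovered.

8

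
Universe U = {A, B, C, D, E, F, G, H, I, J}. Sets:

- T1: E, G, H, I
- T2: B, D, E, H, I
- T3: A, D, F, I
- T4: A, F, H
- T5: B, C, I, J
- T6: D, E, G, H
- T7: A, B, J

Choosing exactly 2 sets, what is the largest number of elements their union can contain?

Choosing T5, T6 covers {B, C, D, E, G, H, I, J} — 8 elements.
No choice of 2 sets does better; here A, F are left uncovered.

8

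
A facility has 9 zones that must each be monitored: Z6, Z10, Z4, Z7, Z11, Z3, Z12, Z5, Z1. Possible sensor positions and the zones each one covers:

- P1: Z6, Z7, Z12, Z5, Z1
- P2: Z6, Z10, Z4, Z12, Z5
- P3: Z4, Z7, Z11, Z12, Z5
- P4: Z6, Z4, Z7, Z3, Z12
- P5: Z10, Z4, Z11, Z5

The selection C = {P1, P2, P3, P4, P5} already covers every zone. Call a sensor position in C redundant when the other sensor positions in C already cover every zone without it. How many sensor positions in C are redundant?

3

Drop P1: Z1 uncovered — not redundant.
Drop P2: the rest still cover every zone — redundant.
Drop P3: the rest still cover every zone — redundant.
Drop P4: Z3 uncovered — not redundant.
Drop P5: the rest still cover every zone — redundant.
3 redundant: P2, P3, P5.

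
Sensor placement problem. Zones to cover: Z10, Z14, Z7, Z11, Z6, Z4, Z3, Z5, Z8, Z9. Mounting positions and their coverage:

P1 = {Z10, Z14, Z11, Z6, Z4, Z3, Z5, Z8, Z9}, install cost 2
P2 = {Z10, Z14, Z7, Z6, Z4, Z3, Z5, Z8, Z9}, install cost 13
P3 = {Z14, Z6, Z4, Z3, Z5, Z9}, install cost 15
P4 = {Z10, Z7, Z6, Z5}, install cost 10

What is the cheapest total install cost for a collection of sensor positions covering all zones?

12

P1, P4 cover every zone at install cost 2 + 10 = 12.
Any cover uses at least 2 sensor positions; among all covering selections none totals below 12.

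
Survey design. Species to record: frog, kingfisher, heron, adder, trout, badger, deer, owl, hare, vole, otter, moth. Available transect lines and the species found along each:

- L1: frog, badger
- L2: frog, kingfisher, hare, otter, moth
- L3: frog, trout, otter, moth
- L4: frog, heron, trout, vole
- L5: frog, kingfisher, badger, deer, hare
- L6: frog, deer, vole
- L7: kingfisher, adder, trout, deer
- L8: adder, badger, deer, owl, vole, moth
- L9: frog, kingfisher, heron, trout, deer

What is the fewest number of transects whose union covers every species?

3

L2, L4, L8 together cover {frog, kingfisher, heron, adder, trout, badger, deer, owl, hare, vole, otter, moth} — every species.
No 2 of the 9 transects cover everything (all 36 pairs fall short), so 3 is minimum.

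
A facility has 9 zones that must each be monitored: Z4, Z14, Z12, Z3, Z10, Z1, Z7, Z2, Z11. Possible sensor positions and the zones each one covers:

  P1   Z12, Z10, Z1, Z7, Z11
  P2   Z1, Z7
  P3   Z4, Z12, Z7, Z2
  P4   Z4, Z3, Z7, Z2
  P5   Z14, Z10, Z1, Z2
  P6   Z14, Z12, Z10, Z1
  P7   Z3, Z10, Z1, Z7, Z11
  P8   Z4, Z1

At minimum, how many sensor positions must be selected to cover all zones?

3

P1, P4, P5 together cover {Z4, Z14, Z12, Z3, Z10, Z1, Z7, Z2, Z11} — every zone.
No 2 of the 8 sensor positions cover everything (all 28 pairs fall short), so 3 is minimum.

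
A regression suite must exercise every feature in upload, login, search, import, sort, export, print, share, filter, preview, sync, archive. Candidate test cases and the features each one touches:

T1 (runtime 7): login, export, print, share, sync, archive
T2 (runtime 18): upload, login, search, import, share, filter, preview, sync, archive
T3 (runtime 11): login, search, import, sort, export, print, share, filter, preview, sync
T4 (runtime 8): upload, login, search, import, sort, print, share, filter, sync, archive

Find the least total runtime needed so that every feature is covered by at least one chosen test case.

19

T3, T4 cover every feature at runtime 11 + 8 = 19.
Any cover uses at least 2 test cases; among all covering selections none totals below 19.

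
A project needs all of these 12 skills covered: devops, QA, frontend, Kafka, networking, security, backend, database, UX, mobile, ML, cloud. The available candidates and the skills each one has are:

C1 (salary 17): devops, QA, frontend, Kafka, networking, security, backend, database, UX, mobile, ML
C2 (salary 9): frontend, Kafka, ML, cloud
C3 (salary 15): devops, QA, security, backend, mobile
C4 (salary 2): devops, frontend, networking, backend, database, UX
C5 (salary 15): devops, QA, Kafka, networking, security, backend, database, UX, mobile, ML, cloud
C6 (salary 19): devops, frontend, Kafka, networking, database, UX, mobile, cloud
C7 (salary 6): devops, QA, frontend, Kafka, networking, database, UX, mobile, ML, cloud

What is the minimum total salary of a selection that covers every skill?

17

C4, C5 cover every skill at salary 2 + 15 = 17.
Any cover uses at least 2 candidates; among all covering selections none totals below 17.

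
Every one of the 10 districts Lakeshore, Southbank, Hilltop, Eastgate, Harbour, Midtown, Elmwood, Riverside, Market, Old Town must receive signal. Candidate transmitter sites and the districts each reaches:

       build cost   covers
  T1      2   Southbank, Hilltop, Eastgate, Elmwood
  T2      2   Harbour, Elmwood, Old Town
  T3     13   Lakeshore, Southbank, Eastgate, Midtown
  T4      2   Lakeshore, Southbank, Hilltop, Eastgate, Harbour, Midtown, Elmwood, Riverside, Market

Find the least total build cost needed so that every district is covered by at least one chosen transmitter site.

4

T2, T4 cover every district at build cost 2 + 2 = 4.
Any cover uses at least 2 transmitter sites; among all covering selections none totals below 4.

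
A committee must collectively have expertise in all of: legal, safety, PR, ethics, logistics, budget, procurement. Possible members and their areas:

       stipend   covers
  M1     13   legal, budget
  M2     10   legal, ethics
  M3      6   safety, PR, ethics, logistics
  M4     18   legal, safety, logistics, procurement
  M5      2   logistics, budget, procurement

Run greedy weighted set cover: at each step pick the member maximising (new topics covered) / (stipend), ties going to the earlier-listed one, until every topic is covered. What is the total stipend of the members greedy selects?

18

Pick 1: M5 adds 3 new (logistics, budget, procurement) at stipend 2 (ratio 3/2).
Pick 2: M3 adds 3 new (safety, PR, ethics) at stipend 6 (ratio 3/6).
Pick 3: M2 adds 1 new (legal) at stipend 10 (ratio 1/10).
Greedy total stipend: 2 + 6 + 10 = 18.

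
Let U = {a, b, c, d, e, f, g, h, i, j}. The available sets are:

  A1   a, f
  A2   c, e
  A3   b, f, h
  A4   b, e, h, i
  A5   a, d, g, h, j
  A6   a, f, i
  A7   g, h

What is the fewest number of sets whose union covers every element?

A1, A2, A4, A5 together cover {a, b, c, d, e, f, g, h, i, j} — every element.
No 3 of the 7 sets cover everything (all 35 triples fall short), so 4 is minimum.

4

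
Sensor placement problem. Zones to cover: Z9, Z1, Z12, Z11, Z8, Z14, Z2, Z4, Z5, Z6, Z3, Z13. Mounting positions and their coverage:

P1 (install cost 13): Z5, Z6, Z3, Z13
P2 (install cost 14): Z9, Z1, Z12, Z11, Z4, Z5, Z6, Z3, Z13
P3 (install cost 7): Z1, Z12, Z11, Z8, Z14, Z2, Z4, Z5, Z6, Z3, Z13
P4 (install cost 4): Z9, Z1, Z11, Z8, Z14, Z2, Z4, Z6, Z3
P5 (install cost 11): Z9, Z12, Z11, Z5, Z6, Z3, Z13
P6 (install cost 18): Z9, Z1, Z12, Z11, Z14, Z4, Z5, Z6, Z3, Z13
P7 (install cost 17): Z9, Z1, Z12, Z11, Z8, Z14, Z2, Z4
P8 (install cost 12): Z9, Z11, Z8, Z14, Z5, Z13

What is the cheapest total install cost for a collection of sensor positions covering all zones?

11

P3, P4 cover every zone at install cost 7 + 4 = 11.
Any cover uses at least 2 sensor positions; among all covering selections none totals below 11.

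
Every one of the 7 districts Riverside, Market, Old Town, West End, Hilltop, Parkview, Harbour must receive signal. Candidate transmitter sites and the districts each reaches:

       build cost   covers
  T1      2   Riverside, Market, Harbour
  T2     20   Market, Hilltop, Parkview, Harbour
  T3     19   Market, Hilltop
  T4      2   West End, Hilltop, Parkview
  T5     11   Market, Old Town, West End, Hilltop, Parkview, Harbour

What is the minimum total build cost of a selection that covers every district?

T1, T5 cover every district at build cost 2 + 11 = 13.
Any cover uses at least 2 transmitter sites; among all covering selections none totals below 13.
Greedy by coverage-per-build cost would pick T1, T4, T5 for 15 — worse than the optimum 13.

13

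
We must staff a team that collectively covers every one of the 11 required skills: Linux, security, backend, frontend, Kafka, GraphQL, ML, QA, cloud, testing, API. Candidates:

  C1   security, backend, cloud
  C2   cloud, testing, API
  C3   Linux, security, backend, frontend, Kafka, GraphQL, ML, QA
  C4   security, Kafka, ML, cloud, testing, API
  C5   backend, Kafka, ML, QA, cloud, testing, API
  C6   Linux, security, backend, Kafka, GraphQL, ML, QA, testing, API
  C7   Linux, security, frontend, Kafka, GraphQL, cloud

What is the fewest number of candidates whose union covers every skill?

C2, C3 together cover {Linux, security, backend, frontend, Kafka, GraphQL, ML, QA, cloud, testing, API} — every skill.
No single candidate contains all 11 skills, so 2 is optimal.

2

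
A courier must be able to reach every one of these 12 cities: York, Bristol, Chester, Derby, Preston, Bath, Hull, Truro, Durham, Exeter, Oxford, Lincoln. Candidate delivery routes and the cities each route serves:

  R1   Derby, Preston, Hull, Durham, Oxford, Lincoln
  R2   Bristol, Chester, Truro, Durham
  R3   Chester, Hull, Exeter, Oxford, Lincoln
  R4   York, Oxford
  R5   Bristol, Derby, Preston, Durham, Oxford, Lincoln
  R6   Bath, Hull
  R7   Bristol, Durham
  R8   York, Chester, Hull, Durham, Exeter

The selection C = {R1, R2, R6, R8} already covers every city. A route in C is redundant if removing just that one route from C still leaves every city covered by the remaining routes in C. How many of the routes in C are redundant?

0

Drop R1: Derby, Preston, Oxford, Lincoln uncovered — not redundant.
Drop R2: Bristol, Truro uncovered — not redundant.
Drop R6: Bath uncovered — not redundant.
Drop R8: York, Exeter uncovered — not redundant.
None of the routes in C is redundant.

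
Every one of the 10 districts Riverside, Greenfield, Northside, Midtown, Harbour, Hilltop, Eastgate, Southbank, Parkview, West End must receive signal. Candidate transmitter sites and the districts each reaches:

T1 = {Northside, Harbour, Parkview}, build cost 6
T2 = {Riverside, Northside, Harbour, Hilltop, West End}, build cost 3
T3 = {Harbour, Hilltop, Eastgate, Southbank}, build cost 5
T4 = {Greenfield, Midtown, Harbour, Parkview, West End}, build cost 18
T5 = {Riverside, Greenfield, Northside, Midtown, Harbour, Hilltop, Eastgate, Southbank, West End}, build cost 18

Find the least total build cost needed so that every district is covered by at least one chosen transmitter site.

24

T1, T5 cover every district at build cost 6 + 18 = 24.
Any cover uses at least 2 transmitter sites; among all covering selections none totals below 24.
Greedy by coverage-per-build cost would pick T2, T3, T1, T4 for 32 — worse than the optimum 24.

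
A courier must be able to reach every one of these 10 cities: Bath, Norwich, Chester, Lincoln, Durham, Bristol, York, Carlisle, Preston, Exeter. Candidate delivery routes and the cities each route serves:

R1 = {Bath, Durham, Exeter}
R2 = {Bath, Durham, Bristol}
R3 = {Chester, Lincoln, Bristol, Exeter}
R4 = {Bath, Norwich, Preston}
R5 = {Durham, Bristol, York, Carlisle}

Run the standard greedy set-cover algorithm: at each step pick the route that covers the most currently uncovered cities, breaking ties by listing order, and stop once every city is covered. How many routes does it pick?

3

Pick 1: R3 covers 4 new cities (Chester, Lincoln, Bristol, Exeter).
Pick 2: R4 covers 3 new cities (Bath, Norwich, Preston).
Pick 3: R5 covers 3 new cities (Durham, York, Carlisle).
Greedy uses 3 routes.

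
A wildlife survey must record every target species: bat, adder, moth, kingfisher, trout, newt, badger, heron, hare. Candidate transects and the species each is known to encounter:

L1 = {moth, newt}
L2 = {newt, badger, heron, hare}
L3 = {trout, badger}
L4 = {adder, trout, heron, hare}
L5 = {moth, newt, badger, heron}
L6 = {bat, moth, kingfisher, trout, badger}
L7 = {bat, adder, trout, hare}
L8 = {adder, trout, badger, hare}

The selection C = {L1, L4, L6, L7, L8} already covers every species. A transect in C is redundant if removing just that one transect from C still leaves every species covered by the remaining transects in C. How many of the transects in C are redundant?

Drop L1: newt uncovered — not redundant.
Drop L4: heron uncovered — not redundant.
Drop L6: kingfisher uncovered — not redundant.
Drop L7: the rest still cover every species — redundant.
Drop L8: the rest still cover every species — redundant.
2 redundant: L7, L8.

2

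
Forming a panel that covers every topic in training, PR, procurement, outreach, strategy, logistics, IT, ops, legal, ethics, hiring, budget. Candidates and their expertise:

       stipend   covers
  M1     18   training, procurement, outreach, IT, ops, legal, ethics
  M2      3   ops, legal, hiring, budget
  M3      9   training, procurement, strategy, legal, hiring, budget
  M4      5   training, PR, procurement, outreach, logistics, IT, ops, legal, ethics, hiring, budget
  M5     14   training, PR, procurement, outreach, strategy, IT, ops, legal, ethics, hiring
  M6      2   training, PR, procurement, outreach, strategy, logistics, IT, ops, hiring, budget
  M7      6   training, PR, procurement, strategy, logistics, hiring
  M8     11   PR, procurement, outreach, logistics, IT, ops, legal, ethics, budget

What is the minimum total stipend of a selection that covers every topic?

M4, M6 cover every topic at stipend 5 + 2 = 7.
Any cover uses at least 2 members; among all covering selections none totals below 7.

7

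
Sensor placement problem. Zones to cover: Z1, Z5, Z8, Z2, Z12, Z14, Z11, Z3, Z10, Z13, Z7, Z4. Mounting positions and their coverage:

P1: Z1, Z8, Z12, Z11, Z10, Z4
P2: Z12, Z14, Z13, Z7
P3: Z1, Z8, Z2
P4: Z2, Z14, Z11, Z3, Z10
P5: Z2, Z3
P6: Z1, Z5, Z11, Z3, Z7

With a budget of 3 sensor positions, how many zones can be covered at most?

11

Choosing P1, P2, P4 covers {Z1, Z8, Z2, Z12, Z14, Z11, Z3, Z10, Z13, Z7, Z4} — 11 zones.
No choice of 3 sensor positions does better; here Z5 is left uncovered.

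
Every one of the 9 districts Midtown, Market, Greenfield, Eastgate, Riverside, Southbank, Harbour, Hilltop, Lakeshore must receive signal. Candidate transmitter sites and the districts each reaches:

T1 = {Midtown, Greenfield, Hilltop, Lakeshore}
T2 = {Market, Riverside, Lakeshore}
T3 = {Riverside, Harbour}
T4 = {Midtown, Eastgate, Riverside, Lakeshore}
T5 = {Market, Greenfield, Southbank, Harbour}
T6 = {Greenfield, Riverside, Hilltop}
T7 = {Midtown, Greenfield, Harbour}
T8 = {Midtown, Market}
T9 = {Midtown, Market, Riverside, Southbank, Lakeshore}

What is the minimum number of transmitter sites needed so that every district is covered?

T1, T4, T5 together cover {Midtown, Market, Greenfield, Eastgate, Riverside, Southbank, Harbour, Hilltop, Lakeshore} — every district.
No 2 of the 9 transmitter sites cover everything (all 36 pairs fall short), so 3 is minimum.
Greedy (largest uncovered first) would take T9, T1, T3, T4 — 4 transmitter sites — but 3 suffice.

3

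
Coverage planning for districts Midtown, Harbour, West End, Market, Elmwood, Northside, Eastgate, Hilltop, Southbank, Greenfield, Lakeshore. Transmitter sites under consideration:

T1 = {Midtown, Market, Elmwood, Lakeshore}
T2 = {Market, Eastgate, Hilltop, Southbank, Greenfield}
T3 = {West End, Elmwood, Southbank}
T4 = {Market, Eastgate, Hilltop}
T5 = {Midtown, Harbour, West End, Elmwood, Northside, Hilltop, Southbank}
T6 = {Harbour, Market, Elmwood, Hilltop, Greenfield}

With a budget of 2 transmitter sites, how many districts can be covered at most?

10

Choosing T2, T5 covers {Midtown, Harbour, West End, Market, Elmwood, Northside, Eastgate, Hilltop, Southbank, Greenfield} — 10 districts.
No choice of 2 transmitter sites does better; here Lakeshore is left uncovered.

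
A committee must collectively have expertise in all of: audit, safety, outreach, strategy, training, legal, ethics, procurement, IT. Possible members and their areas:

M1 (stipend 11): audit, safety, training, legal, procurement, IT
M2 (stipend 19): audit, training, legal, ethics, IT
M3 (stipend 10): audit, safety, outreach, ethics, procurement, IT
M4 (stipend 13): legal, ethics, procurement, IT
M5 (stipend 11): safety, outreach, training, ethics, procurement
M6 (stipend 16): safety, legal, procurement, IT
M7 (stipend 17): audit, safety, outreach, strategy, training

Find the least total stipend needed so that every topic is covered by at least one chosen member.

30

M4, M7 cover every topic at stipend 13 + 17 = 30.
Any cover uses at least 2 members; among all covering selections none totals below 30.
Greedy by coverage-per-stipend would pick M3, M1, M7 for 38 — worse than the optimum 30.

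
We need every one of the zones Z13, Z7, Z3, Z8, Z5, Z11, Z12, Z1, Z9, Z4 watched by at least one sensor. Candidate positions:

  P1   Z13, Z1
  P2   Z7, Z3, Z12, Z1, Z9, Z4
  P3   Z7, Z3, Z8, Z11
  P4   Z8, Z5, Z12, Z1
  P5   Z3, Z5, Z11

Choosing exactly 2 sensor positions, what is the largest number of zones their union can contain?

Choosing P2, P3 covers {Z7, Z3, Z8, Z11, Z12, Z1, Z9, Z4} — 8 zones.
No choice of 2 sensor positions does better; here Z13, Z5 are left uncovered.

8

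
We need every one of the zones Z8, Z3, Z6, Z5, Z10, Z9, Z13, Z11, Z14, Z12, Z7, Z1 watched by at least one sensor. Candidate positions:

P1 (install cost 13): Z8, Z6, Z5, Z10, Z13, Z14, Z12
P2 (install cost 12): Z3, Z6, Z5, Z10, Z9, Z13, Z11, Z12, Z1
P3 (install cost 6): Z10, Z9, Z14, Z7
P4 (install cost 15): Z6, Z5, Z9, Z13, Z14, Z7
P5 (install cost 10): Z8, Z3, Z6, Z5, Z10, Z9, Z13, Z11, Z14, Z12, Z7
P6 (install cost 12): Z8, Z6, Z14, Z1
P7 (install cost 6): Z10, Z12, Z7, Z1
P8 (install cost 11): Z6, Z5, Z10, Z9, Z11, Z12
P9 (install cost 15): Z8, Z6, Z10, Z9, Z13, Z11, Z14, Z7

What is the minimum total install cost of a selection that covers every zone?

16

P5, P7 cover every zone at install cost 10 + 6 = 16.
Any cover uses at least 2 sensor positions; among all covering selections none totals below 16.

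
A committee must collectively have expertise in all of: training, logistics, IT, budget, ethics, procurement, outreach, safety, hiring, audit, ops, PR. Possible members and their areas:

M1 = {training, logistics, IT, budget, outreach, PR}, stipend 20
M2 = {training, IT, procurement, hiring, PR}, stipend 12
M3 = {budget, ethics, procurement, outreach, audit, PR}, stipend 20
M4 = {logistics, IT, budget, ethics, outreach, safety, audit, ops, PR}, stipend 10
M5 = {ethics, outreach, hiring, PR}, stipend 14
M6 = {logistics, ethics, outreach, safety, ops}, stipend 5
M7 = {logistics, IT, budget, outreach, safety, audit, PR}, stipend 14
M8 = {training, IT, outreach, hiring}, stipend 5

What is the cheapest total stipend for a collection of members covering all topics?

22

M2, M4 cover every topic at stipend 12 + 10 = 22.
Any cover uses at least 2 members; among all covering selections none totals below 22.
Greedy by coverage-per-stipend would pick M6, M8, M4, M2 for 32 — worse than the optimum 22.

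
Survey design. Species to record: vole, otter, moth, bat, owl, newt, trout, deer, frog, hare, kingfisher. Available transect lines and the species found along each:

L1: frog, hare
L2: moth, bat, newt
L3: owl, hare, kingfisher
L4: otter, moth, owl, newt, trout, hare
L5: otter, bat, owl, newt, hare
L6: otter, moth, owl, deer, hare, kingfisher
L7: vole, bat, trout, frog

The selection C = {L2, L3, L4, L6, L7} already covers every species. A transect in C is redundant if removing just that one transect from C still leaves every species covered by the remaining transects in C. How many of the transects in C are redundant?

3

Drop L2: the rest still cover every species — redundant.
Drop L3: the rest still cover every species — redundant.
Drop L4: the rest still cover every species — redundant.
Drop L6: deer uncovered — not redundant.
Drop L7: vole, frog uncovered — not redundant.
3 redundant: L2, L3, L4.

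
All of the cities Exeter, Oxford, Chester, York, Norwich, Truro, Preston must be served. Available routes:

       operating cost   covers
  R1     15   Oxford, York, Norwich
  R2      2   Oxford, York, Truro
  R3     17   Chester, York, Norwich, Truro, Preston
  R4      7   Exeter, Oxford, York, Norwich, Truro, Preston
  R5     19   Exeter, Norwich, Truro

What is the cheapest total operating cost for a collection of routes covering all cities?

R3, R4 cover every city at operating cost 17 + 7 = 24.
Any cover uses at least 2 routes; among all covering selections none totals below 24.

24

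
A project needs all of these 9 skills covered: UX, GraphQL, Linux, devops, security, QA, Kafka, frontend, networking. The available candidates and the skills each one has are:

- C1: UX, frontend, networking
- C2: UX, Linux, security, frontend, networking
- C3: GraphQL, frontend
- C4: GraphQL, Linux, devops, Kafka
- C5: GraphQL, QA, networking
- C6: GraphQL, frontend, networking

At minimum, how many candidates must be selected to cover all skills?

3

C2, C4, C5 together cover {UX, GraphQL, Linux, devops, security, QA, Kafka, frontend, networking} — every skill.
No 2 of the 6 candidates cover everything (all 15 pairs fall short), so 3 is minimum.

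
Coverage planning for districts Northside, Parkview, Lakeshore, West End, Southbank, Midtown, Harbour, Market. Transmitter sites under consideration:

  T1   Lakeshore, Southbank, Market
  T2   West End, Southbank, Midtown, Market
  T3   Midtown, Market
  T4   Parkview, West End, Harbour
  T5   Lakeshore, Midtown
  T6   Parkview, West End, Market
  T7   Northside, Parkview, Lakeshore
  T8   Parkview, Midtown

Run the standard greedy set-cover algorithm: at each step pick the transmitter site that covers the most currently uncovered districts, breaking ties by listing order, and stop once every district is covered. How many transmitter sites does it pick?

3

Pick 1: T2 covers 4 new districts (West End, Southbank, Midtown, Market).
Pick 2: T7 covers 3 new districts (Northside, Parkview, Lakeshore).
Pick 3: T4 covers 1 new districts (Harbour).
Greedy uses 3 transmitter sites.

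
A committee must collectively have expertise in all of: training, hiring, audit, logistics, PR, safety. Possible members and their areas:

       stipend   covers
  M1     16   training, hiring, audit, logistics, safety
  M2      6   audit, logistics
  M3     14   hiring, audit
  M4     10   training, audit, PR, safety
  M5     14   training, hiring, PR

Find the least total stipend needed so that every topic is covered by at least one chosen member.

26

M1, M4 cover every topic at stipend 16 + 10 = 26.
Any cover uses at least 2 members; among all covering selections none totals below 26.
Greedy by coverage-per-stipend would pick M4, M2, M3 for 30 — worse than the optimum 26.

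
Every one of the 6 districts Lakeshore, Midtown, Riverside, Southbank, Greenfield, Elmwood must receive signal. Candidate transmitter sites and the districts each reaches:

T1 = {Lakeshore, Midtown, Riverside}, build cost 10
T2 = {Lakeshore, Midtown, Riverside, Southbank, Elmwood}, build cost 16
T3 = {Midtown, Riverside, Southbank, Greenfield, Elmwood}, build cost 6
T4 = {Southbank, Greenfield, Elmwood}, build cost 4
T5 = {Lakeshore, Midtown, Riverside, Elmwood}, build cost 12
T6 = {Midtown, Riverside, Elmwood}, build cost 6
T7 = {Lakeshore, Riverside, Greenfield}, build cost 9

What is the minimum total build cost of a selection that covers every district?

T1, T4 cover every district at build cost 10 + 4 = 14.
Any cover uses at least 2 transmitter sites; among all covering selections none totals below 14.
Greedy by coverage-per-build cost would pick T3, T7 for 15 — worse than the optimum 14.

14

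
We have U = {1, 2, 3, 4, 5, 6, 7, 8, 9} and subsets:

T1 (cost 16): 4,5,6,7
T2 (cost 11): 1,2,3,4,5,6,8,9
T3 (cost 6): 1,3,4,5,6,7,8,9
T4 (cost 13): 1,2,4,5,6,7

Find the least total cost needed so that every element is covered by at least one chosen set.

17

T2, T3 cover every element at cost 11 + 6 = 17.
Any cover uses at least 2 sets; among all covering selections none totals below 17.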